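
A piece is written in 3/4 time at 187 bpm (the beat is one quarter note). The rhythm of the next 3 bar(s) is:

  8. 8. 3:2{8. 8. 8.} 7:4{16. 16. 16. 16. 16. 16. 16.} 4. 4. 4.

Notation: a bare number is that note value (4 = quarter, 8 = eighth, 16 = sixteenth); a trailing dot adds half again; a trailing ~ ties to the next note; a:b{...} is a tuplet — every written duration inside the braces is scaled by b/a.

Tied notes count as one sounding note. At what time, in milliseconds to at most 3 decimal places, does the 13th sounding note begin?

1. 0.0ms @ 0 + 240.642ms (3/4)
2. 240.642ms @ 3/4 + 240.642ms (3/4)
3. 481.283ms @ 3/2 + 160.428ms (1/2)
4. 641.711ms @ 2 + 160.428ms (1/2)
5. 802.139ms @ 5/2 + 160.428ms (1/2)
6. 962.567ms @ 3 + 68.755ms (3/14)
7. 1031.322ms @ 45/14 + 68.755ms (3/14)
8. 1100.076ms @ 24/7 + 68.755ms (3/14)
9. 1168.831ms @ 51/14 + 68.755ms (3/14)
10. 1237.586ms @ 27/7 + 68.755ms (3/14)
11. 1306.341ms @ 57/14 + 68.755ms (3/14)
12. 1375.095ms @ 30/7 + 68.755ms (3/14)
13. 1443.85ms @ 9/2 + 481.283ms (3/2)
14. 1925.134ms @ 6 + 481.283ms (3/2)
15. 2406.417ms @ 15/2 + 481.283ms (3/2)

note 13 onset = 9/2b = 1443.85ms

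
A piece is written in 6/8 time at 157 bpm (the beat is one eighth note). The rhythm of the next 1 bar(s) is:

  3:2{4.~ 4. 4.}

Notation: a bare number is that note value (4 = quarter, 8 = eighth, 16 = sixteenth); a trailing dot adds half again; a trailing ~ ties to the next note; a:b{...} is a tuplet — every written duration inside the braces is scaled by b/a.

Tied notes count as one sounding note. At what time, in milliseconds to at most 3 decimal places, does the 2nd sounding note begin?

note 2 onset = 4b = 1528.662ms

1. 0.0ms @ 0 + 1528.662ms (4)
2. 1528.662ms @ 4 + 764.331ms (2)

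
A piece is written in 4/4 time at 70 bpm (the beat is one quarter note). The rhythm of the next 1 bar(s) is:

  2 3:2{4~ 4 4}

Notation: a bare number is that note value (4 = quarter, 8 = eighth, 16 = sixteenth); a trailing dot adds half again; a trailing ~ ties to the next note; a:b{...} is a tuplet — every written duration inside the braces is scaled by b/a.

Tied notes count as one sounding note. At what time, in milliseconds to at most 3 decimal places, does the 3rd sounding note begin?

note 3 onset = 10/3b = 2857.143ms

1. 0.0ms @ 0 + 1714.286ms (2)
2. 1714.286ms @ 2 + 1142.857ms (4/3)
3. 2857.143ms @ 10/3 + 571.429ms (2/3)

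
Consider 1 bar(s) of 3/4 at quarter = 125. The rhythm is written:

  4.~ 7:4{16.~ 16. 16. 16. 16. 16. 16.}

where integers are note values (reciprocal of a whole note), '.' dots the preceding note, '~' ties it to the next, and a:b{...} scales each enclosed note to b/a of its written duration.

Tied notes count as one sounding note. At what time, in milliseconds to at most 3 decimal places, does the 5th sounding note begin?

1. 0.0ms @ 0 + 925.714ms (27/14)
2. 925.714ms @ 27/14 + 102.857ms (3/14)
3. 1028.571ms @ 15/7 + 102.857ms (3/14)
4. 1131.429ms @ 33/14 + 102.857ms (3/14)
5. 1234.286ms @ 18/7 + 102.857ms (3/14)
6. 1337.143ms @ 39/14 + 102.857ms (3/14)

note 5 onset = 18/7b = 1234.286ms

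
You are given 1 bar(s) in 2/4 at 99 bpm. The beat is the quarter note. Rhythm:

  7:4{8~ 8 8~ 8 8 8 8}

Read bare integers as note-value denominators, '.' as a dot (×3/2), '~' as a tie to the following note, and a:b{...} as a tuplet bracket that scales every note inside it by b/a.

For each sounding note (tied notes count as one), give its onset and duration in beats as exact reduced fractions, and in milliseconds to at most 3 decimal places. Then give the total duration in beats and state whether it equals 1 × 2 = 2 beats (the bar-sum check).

1) 0.0ms=0b +346.32ms=4/7b
2) 346.32ms=4/7b +346.32ms=4/7b
3) 692.641ms=8/7b +173.16ms=2/7b
4) 865.801ms=10/7b +173.16ms=2/7b
5) 1038.961ms=12/7b +173.16ms=2/7b
Σ=2b of 2 (99bpm 2/4) — PASS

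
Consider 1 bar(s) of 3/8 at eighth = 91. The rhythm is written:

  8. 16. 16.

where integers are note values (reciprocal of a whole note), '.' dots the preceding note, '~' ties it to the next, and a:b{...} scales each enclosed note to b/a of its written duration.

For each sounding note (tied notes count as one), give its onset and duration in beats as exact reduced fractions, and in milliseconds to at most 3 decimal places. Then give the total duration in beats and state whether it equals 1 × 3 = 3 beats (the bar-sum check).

1) 0.0ms=0b +989.011ms=3/2b
2) 989.011ms=3/2b +494.505ms=3/4b
3) 1483.516ms=9/4b +494.505ms=3/4b
Σ=3b of 3 (91bpm 3/8) — PASS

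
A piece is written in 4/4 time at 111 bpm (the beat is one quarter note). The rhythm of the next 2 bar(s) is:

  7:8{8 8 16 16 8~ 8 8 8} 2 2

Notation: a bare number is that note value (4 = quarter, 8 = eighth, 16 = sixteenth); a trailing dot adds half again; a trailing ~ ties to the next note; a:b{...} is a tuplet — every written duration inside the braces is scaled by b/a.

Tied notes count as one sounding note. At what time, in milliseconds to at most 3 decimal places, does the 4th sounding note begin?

note 4 onset = 10/7b = 772.201ms

1. 0.0ms @ 0 + 308.88ms (4/7)
2. 308.88ms @ 4/7 + 308.88ms (4/7)
3. 617.761ms @ 8/7 + 154.44ms (2/7)
4. 772.201ms @ 10/7 + 154.44ms (2/7)
5. 926.641ms @ 12/7 + 617.761ms (8/7)
6. 1544.402ms @ 20/7 + 308.88ms (4/7)
7. 1853.282ms @ 24/7 + 308.88ms (4/7)
8. 2162.162ms @ 4 + 1081.081ms (2)
9. 3243.243ms @ 6 + 1081.081ms (2)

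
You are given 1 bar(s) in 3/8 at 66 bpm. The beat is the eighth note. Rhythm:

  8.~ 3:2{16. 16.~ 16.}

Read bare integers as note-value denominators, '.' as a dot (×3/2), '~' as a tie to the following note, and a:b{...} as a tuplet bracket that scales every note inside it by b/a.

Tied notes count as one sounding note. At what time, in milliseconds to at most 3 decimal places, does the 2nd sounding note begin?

1. 0.0ms @ 0 + 1818.182ms (2)
2. 1818.182ms @ 2 + 909.091ms (1)

note 2 onset = 2b = 1818.182ms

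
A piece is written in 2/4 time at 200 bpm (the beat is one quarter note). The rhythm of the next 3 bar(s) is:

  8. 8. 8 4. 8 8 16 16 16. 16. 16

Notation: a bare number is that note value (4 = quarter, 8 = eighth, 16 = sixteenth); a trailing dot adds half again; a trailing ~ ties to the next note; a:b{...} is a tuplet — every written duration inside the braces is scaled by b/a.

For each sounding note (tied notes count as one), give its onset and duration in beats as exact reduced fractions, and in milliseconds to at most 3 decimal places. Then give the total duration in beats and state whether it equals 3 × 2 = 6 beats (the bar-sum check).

1) 0.0ms=0b +225.0ms=3/4b
2) 225.0ms=3/4b +225.0ms=3/4b
3) 450.0ms=3/2b +150.0ms=1/2b
4) 600.0ms=2b +450.0ms=3/2b
5) 1050.0ms=7/2b +150.0ms=1/2b
6) 1200.0ms=4b +150.0ms=1/2b
7) 1350.0ms=9/2b +75.0ms=1/4b
8) 1425.0ms=19/4b +75.0ms=1/4b
9) 1500.0ms=5b +112.5ms=3/8b
10) 1612.5ms=43/8b +112.5ms=3/8b
11) 1725.0ms=23/4b +75.0ms=1/4b
Σ=6b of 6 (200bpm 2/4) — PASS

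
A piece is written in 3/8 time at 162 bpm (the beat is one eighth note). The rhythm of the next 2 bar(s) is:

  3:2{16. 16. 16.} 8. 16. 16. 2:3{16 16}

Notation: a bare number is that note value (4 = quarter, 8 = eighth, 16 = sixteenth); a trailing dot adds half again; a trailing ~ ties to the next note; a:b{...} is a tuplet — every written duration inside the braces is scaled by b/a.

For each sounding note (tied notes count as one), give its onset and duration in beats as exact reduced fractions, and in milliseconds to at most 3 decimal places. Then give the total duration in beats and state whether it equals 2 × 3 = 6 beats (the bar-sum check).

1) 0.0ms=0b +185.185ms=1/2b
2) 185.185ms=1/2b +185.185ms=1/2b
3) 370.37ms=1b +185.185ms=1/2b
4) 555.556ms=3/2b +555.556ms=3/2b
5) 1111.111ms=3b +277.778ms=3/4b
6) 1388.889ms=15/4b +277.778ms=3/4b
7) 1666.667ms=9/2b +277.778ms=3/4b
8) 1944.444ms=21/4b +277.778ms=3/4b
Σ=6b of 6 (162bpm 3/8) — PASS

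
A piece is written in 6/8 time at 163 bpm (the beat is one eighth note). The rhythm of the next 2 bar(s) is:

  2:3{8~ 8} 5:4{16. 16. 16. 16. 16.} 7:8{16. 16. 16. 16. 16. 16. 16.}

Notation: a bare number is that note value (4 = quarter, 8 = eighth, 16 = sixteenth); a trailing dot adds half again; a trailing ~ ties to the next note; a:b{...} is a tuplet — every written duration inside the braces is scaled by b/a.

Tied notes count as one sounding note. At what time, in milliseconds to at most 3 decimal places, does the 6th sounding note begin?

note 6 onset = 27/5b = 1987.73ms

1. 0.0ms @ 0 + 1104.294ms (3)
2. 1104.294ms @ 3 + 220.859ms (3/5)
3. 1325.153ms @ 18/5 + 220.859ms (3/5)
4. 1546.012ms @ 21/5 + 220.859ms (3/5)
5. 1766.871ms @ 24/5 + 220.859ms (3/5)
6. 1987.73ms @ 27/5 + 220.859ms (3/5)
7. 2208.589ms @ 6 + 315.513ms (6/7)
8. 2524.102ms @ 48/7 + 315.513ms (6/7)
9. 2839.614ms @ 54/7 + 315.513ms (6/7)
10. 3155.127ms @ 60/7 + 315.513ms (6/7)
11. 3470.64ms @ 66/7 + 315.513ms (6/7)
12. 3786.152ms @ 72/7 + 315.513ms (6/7)
13. 4101.665ms @ 78/7 + 315.513ms (6/7)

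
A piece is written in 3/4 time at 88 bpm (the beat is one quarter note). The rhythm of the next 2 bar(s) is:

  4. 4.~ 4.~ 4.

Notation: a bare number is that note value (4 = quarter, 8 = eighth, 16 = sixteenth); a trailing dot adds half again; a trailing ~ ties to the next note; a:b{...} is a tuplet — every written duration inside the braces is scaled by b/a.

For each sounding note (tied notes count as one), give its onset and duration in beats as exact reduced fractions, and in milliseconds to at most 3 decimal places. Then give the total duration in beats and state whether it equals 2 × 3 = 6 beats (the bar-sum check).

1) 0.0ms=0b +1022.727ms=3/2b
2) 1022.727ms=3/2b +3068.182ms=9/2b
Σ=6b of 6 (88bpm 3/4) — PASS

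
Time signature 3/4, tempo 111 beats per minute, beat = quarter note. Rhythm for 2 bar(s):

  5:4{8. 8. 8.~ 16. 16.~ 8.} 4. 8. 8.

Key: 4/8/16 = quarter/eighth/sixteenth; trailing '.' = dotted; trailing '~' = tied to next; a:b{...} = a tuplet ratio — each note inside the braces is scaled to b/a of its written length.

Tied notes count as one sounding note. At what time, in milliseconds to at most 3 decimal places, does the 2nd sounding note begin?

1. 0.0ms @ 0 + 324.324ms (3/5)
2. 324.324ms @ 3/5 + 324.324ms (3/5)
3. 648.649ms @ 6/5 + 486.486ms (9/10)
4. 1135.135ms @ 21/10 + 486.486ms (9/10)
5. 1621.622ms @ 3 + 810.811ms (3/2)
6. 2432.432ms @ 9/2 + 405.405ms (3/4)
7. 2837.838ms @ 21/4 + 405.405ms (3/4)

note 2 onset = 3/5b = 324.324ms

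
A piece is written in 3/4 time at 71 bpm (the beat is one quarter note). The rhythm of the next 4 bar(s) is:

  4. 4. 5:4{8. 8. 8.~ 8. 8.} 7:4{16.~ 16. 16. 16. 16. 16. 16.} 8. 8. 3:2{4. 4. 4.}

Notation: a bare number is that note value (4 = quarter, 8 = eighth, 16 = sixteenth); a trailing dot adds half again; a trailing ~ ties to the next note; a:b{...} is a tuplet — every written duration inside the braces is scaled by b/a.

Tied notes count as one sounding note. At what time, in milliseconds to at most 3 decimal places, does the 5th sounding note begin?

1. 0.0ms @ 0 + 1267.606ms (3/2)
2. 1267.606ms @ 3/2 + 1267.606ms (3/2)
3. 2535.211ms @ 3 + 507.042ms (3/5)
4. 3042.254ms @ 18/5 + 507.042ms (3/5)
5. 3549.296ms @ 21/5 + 1014.085ms (6/5)
6. 4563.38ms @ 27/5 + 507.042ms (3/5)
7. 5070.423ms @ 6 + 362.173ms (3/7)
8. 5432.596ms @ 45/7 + 181.087ms (3/14)
9. 5613.682ms @ 93/14 + 181.087ms (3/14)
10. 5794.769ms @ 48/7 + 181.087ms (3/14)
11. 5975.855ms @ 99/14 + 181.087ms (3/14)
12. 6156.942ms @ 51/7 + 181.087ms (3/14)
13. 6338.028ms @ 15/2 + 633.803ms (3/4)
14. 6971.831ms @ 33/4 + 633.803ms (3/4)
15. 7605.634ms @ 9 + 845.07ms (1)
16. 8450.704ms @ 10 + 845.07ms (1)
17. 9295.775ms @ 11 + 845.07ms (1)

note 5 onset = 21/5b = 3549.296ms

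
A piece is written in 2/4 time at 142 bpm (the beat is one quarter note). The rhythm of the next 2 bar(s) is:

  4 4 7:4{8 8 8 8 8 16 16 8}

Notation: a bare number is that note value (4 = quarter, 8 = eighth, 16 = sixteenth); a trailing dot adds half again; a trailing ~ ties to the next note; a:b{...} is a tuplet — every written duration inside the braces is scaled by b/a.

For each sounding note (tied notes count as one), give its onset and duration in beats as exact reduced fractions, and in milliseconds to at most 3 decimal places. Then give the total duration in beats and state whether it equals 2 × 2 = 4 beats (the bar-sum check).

1) 0.0ms=0b +422.535ms=1b
2) 422.535ms=1b +422.535ms=1b
3) 845.07ms=2b +120.724ms=2/7b
4) 965.795ms=16/7b +120.724ms=2/7b
5) 1086.519ms=18/7b +120.724ms=2/7b
6) 1207.243ms=20/7b +120.724ms=2/7b
7) 1327.968ms=22/7b +120.724ms=2/7b
8) 1448.692ms=24/7b +60.362ms=1/7b
9) 1509.054ms=25/7b +60.362ms=1/7b
10) 1569.416ms=26/7b +120.724ms=2/7b
Σ=4b of 4 (142bpm 2/4) — PASS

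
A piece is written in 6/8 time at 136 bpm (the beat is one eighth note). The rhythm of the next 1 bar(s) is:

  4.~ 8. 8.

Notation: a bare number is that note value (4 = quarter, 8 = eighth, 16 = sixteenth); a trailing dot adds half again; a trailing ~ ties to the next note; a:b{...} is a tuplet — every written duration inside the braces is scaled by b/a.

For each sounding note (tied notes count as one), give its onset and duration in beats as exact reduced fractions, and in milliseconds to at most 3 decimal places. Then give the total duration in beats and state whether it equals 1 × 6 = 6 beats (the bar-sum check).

1) 0.0ms=0b +1985.294ms=9/2b
2) 1985.294ms=9/2b +661.765ms=3/2b
Σ=6b of 6 (136bpm 6/8) — PASS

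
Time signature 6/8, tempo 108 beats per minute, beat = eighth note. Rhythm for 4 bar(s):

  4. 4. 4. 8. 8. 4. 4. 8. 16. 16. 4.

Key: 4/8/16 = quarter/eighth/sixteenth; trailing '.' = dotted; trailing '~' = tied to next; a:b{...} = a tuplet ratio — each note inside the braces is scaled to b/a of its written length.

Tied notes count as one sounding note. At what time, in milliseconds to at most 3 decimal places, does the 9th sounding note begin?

note 9 onset = 39/2b = 10833.333ms

1. 0.0ms @ 0 + 1666.667ms (3)
2. 1666.667ms @ 3 + 1666.667ms (3)
3. 3333.333ms @ 6 + 1666.667ms (3)
4. 5000.0ms @ 9 + 833.333ms (3/2)
5. 5833.333ms @ 21/2 + 833.333ms (3/2)
6. 6666.667ms @ 12 + 1666.667ms (3)
7. 8333.333ms @ 15 + 1666.667ms (3)
8. 10000.0ms @ 18 + 833.333ms (3/2)
9. 10833.333ms @ 39/2 + 416.667ms (3/4)
10. 11250.0ms @ 81/4 + 416.667ms (3/4)
11. 11666.667ms @ 21 + 1666.667ms (3)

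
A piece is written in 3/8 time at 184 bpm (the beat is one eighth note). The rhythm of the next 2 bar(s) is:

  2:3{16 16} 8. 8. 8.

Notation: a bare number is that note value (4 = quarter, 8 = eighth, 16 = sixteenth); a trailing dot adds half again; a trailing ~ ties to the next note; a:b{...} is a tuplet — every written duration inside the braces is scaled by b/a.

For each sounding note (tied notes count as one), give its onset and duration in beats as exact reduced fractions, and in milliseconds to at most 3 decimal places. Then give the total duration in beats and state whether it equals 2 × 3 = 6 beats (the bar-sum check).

1) 0.0ms=0b +244.565ms=3/4b
2) 244.565ms=3/4b +244.565ms=3/4b
3) 489.13ms=3/2b +489.13ms=3/2b
4) 978.261ms=3b +489.13ms=3/2b
5) 1467.391ms=9/2b +489.13ms=3/2b
Σ=6b of 6 (184bpm 3/8) — PASS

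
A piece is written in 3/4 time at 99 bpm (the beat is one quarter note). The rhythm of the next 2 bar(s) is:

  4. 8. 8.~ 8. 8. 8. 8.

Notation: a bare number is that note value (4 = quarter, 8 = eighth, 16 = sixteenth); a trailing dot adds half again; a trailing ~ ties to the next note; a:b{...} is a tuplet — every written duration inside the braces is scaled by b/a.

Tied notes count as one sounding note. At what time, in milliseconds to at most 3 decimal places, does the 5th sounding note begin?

note 5 onset = 9/2b = 2727.273ms

1. 0.0ms @ 0 + 909.091ms (3/2)
2. 909.091ms @ 3/2 + 454.545ms (3/4)
3. 1363.636ms @ 9/4 + 909.091ms (3/2)
4. 2272.727ms @ 15/4 + 454.545ms (3/4)
5. 2727.273ms @ 9/2 + 454.545ms (3/4)
6. 3181.818ms @ 21/4 + 454.545ms (3/4)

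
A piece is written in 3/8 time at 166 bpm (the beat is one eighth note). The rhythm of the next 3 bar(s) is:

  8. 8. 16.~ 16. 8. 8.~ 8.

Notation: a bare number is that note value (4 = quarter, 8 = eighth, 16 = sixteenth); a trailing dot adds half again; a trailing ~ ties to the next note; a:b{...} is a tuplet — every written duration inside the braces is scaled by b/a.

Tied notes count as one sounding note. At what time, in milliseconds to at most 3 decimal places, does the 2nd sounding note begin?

1. 0.0ms @ 0 + 542.169ms (3/2)
2. 542.169ms @ 3/2 + 542.169ms (3/2)
3. 1084.337ms @ 3 + 542.169ms (3/2)
4. 1626.506ms @ 9/2 + 542.169ms (3/2)
5. 2168.675ms @ 6 + 1084.337ms (3)

note 2 onset = 3/2b = 542.169ms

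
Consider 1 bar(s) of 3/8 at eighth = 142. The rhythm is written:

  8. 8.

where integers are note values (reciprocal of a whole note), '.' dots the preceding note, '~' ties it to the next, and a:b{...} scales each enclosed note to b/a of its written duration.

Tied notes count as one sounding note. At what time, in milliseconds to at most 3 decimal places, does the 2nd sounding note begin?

note 2 onset = 3/2b = 633.803ms

1. 0.0ms @ 0 + 633.803ms (3/2)
2. 633.803ms @ 3/2 + 633.803ms (3/2)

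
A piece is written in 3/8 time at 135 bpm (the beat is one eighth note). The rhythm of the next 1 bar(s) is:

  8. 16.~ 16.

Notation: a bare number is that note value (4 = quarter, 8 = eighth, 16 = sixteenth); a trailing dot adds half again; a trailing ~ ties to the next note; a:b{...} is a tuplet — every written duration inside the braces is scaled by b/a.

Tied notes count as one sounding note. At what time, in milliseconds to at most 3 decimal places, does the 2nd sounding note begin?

note 2 onset = 3/2b = 666.667ms

1. 0.0ms @ 0 + 666.667ms (3/2)
2. 666.667ms @ 3/2 + 666.667ms (3/2)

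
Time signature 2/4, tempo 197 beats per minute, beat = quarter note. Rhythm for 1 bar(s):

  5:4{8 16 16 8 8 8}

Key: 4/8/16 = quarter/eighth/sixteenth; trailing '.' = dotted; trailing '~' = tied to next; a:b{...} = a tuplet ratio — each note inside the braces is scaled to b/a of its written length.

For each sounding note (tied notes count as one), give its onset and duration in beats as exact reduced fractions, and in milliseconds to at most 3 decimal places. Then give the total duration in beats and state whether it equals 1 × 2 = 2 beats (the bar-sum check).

1) 0.0ms=0b +121.827ms=2/5b
2) 121.827ms=2/5b +60.914ms=1/5b
3) 182.741ms=3/5b +60.914ms=1/5b
4) 243.655ms=4/5b +121.827ms=2/5b
5) 365.482ms=6/5b +121.827ms=2/5b
6) 487.31ms=8/5b +121.827ms=2/5b
Σ=2b of 2 (197bpm 2/4) — PASS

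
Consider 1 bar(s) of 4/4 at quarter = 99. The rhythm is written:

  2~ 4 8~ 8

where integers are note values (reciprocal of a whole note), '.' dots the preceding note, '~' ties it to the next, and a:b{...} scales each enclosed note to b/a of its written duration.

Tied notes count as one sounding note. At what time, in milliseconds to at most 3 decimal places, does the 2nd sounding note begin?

1. 0.0ms @ 0 + 1818.182ms (3)
2. 1818.182ms @ 3 + 606.061ms (1)

note 2 onset = 3b = 1818.182ms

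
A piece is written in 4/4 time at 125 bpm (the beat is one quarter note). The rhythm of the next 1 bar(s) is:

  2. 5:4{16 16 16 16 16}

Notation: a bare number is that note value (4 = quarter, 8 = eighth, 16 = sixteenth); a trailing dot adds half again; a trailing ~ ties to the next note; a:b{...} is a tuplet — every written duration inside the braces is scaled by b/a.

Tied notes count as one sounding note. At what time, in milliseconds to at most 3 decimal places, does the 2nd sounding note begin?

1. 0.0ms @ 0 + 1440.0ms (3)
2. 1440.0ms @ 3 + 96.0ms (1/5)
3. 1536.0ms @ 16/5 + 96.0ms (1/5)
4. 1632.0ms @ 17/5 + 96.0ms (1/5)
5. 1728.0ms @ 18/5 + 96.0ms (1/5)
6. 1824.0ms @ 19/5 + 96.0ms (1/5)

note 2 onset = 3b = 1440.0ms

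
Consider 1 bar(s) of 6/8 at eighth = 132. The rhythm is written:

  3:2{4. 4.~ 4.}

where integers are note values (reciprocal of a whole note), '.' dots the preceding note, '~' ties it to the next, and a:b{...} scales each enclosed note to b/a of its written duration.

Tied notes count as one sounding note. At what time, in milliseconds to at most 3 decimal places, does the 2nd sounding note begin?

note 2 onset = 2b = 909.091ms

1. 0.0ms @ 0 + 909.091ms (2)
2. 909.091ms @ 2 + 1818.182ms (4)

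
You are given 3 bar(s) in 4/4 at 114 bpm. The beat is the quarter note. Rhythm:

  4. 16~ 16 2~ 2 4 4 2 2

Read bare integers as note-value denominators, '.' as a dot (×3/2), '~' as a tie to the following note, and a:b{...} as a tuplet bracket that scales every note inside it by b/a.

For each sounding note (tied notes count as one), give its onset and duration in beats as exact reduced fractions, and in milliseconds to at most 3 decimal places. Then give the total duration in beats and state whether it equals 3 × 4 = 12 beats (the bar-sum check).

1) 0.0ms=0b +789.474ms=3/2b
2) 789.474ms=3/2b +263.158ms=1/2b
3) 1052.632ms=2b +2105.263ms=4b
4) 3157.895ms=6b +526.316ms=1b
5) 3684.211ms=7b +526.316ms=1b
6) 4210.526ms=8b +1052.632ms=2b
7) 5263.158ms=10b +1052.632ms=2b
Σ=12b of 12 (114bpm 4/4) — PASS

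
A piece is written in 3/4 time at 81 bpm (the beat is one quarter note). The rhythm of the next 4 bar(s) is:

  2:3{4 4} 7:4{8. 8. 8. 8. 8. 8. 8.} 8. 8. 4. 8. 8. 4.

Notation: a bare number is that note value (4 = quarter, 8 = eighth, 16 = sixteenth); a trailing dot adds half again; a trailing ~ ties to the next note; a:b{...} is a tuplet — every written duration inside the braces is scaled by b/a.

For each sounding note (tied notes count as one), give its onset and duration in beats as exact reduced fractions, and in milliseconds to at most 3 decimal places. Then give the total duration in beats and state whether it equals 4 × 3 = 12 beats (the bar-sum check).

1) 0.0ms=0b +1111.111ms=3/2b
2) 1111.111ms=3/2b +1111.111ms=3/2b
3) 2222.222ms=3b +317.46ms=3/7b
4) 2539.683ms=24/7b +317.46ms=3/7b
5) 2857.143ms=27/7b +317.46ms=3/7b
6) 3174.603ms=30/7b +317.46ms=3/7b
7) 3492.063ms=33/7b +317.46ms=3/7b
8) 3809.524ms=36/7b +317.46ms=3/7b
9) 4126.984ms=39/7b +317.46ms=3/7b
10) 4444.444ms=6b +555.556ms=3/4b
11) 5000.0ms=27/4b +555.556ms=3/4b
12) 5555.556ms=15/2b +1111.111ms=3/2b
13) 6666.667ms=9b +555.556ms=3/4b
14) 7222.222ms=39/4b +555.556ms=3/4b
15) 7777.778ms=21/2b +1111.111ms=3/2b
Σ=12b of 12 (81bpm 3/4) — PASS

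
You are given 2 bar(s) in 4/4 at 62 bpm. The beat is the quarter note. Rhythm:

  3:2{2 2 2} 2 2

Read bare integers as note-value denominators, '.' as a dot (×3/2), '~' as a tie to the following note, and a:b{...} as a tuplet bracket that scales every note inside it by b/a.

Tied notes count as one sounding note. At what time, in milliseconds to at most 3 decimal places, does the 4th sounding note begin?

1. 0.0ms @ 0 + 1290.323ms (4/3)
2. 1290.323ms @ 4/3 + 1290.323ms (4/3)
3. 2580.645ms @ 8/3 + 1290.323ms (4/3)
4. 3870.968ms @ 4 + 1935.484ms (2)
5. 5806.452ms @ 6 + 1935.484ms (2)

note 4 onset = 4b = 3870.968ms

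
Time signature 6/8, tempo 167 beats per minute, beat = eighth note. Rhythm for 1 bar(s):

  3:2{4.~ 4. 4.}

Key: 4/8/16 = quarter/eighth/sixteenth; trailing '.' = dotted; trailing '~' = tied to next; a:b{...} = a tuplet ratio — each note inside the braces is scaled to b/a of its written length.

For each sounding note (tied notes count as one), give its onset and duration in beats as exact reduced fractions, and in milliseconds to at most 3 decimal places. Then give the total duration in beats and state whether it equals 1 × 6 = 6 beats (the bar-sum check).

1) 0.0ms=0b +1437.126ms=4b
2) 1437.126ms=4b +718.563ms=2b
Σ=6b of 6 (167bpm 6/8) — PASS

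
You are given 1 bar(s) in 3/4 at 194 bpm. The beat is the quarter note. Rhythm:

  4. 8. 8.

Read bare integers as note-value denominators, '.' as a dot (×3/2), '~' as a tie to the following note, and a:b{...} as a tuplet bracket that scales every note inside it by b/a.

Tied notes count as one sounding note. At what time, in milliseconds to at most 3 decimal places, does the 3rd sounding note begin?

note 3 onset = 9/4b = 695.876ms

1. 0.0ms @ 0 + 463.918ms (3/2)
2. 463.918ms @ 3/2 + 231.959ms (3/4)
3. 695.876ms @ 9/4 + 231.959ms (3/4)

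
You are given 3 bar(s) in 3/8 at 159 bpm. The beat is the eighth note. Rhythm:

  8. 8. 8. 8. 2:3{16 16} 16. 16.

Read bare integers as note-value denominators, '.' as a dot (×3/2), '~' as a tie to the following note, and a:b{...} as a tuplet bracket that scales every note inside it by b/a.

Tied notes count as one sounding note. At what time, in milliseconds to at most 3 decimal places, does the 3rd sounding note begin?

1. 0.0ms @ 0 + 566.038ms (3/2)
2. 566.038ms @ 3/2 + 566.038ms (3/2)
3. 1132.075ms @ 3 + 566.038ms (3/2)
4. 1698.113ms @ 9/2 + 566.038ms (3/2)
5. 2264.151ms @ 6 + 283.019ms (3/4)
6. 2547.17ms @ 27/4 + 283.019ms (3/4)
7. 2830.189ms @ 15/2 + 283.019ms (3/4)
8. 3113.208ms @ 33/4 + 283.019ms (3/4)

note 3 onset = 3b = 1132.075ms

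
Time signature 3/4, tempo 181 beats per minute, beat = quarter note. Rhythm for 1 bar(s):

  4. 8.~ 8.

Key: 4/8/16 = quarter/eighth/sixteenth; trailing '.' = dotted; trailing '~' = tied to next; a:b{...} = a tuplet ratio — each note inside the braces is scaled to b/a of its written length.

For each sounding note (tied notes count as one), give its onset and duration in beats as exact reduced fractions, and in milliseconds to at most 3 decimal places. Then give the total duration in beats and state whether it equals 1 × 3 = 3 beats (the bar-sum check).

1) 0.0ms=0b +497.238ms=3/2b
2) 497.238ms=3/2b +497.238ms=3/2b
Σ=3b of 3 (181bpm 3/4) — PASS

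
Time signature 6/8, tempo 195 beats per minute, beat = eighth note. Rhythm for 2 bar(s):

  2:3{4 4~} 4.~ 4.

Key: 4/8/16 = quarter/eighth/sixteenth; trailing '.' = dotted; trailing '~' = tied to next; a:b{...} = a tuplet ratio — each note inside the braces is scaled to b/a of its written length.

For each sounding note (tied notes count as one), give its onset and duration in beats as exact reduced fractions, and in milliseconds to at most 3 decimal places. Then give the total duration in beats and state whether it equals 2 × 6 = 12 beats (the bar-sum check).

1) 0.0ms=0b +923.077ms=3b
2) 923.077ms=3b +2769.231ms=9b
Σ=12b of 12 (195bpm 6/8) — PASS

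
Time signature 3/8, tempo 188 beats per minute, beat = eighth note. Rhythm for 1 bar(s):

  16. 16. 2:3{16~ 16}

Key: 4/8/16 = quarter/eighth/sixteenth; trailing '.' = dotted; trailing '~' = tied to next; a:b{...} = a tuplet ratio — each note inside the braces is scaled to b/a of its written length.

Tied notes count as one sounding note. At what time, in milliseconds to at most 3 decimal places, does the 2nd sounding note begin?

note 2 onset = 3/4b = 239.362ms

1. 0.0ms @ 0 + 239.362ms (3/4)
2. 239.362ms @ 3/4 + 239.362ms (3/4)
3. 478.723ms @ 3/2 + 478.723ms (3/2)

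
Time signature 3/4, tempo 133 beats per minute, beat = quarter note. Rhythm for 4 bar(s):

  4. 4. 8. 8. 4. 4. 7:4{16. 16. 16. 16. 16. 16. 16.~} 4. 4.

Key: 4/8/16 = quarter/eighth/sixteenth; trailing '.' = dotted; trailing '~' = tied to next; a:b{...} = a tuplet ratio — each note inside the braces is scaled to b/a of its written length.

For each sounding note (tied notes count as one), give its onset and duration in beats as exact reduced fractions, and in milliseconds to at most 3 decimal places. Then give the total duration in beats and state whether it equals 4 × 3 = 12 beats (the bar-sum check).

1) 0.0ms=0b +676.692ms=3/2b
2) 676.692ms=3/2b +676.692ms=3/2b
3) 1353.383ms=3b +338.346ms=3/4b
4) 1691.729ms=15/4b +338.346ms=3/4b
5) 2030.075ms=9/2b +676.692ms=3/2b
6) 2706.767ms=6b +676.692ms=3/2b
7) 3383.459ms=15/2b +96.67ms=3/14b
8) 3480.129ms=54/7b +96.67ms=3/14b
9) 3576.799ms=111/14b +96.67ms=3/14b
10) 3673.469ms=57/7b +96.67ms=3/14b
11) 3770.14ms=117/14b +96.67ms=3/14b
12) 3866.81ms=60/7b +96.67ms=3/14b
13) 3963.48ms=123/14b +773.362ms=12/7b
14) 4736.842ms=21/2b +676.692ms=3/2b
Σ=12b of 12 (133bpm 3/4) — PASS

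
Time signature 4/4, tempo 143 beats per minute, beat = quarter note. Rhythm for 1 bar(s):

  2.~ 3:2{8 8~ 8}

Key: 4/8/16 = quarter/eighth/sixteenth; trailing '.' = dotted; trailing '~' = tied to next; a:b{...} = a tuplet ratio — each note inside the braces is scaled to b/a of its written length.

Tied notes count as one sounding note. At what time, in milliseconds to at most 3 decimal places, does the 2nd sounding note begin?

note 2 onset = 10/3b = 1398.601ms

1. 0.0ms @ 0 + 1398.601ms (10/3)
2. 1398.601ms @ 10/3 + 279.72ms (2/3)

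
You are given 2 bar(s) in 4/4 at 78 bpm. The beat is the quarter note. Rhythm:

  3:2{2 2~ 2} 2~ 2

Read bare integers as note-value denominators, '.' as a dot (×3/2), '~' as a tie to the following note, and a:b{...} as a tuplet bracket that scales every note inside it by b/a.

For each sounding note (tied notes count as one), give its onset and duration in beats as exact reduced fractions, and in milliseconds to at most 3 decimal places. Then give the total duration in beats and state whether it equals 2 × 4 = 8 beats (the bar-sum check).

1) 0.0ms=0b +1025.641ms=4/3b
2) 1025.641ms=4/3b +2051.282ms=8/3b
3) 3076.923ms=4b +3076.923ms=4b
Σ=8b of 8 (78bpm 4/4) — PASS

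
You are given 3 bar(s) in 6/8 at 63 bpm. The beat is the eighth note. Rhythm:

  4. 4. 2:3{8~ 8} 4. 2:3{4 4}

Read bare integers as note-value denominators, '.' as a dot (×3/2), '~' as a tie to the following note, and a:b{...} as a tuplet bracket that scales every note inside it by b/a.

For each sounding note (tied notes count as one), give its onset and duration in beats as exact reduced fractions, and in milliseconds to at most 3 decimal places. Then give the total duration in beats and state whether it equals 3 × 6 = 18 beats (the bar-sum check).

1) 0.0ms=0b +2857.143ms=3b
2) 2857.143ms=3b +2857.143ms=3b
3) 5714.286ms=6b +2857.143ms=3b
4) 8571.429ms=9b +2857.143ms=3b
5) 11428.571ms=12b +2857.143ms=3b
6) 14285.714ms=15b +2857.143ms=3b
Σ=18b of 18 (63bpm 6/8) — PASS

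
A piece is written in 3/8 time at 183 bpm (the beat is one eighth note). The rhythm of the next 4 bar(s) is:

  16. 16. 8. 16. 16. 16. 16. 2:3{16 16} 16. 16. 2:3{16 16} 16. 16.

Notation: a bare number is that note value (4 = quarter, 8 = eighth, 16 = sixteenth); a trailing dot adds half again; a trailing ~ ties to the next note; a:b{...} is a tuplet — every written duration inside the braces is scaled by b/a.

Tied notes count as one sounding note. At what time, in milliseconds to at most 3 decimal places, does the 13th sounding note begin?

1. 0.0ms @ 0 + 245.902ms (3/4)
2. 245.902ms @ 3/4 + 245.902ms (3/4)
3. 491.803ms @ 3/2 + 491.803ms (3/2)
4. 983.607ms @ 3 + 245.902ms (3/4)
5. 1229.508ms @ 15/4 + 245.902ms (3/4)
6. 1475.41ms @ 9/2 + 245.902ms (3/4)
7. 1721.311ms @ 21/4 + 245.902ms (3/4)
8. 1967.213ms @ 6 + 245.902ms (3/4)
9. 2213.115ms @ 27/4 + 245.902ms (3/4)
10. 2459.016ms @ 15/2 + 245.902ms (3/4)
11. 2704.918ms @ 33/4 + 245.902ms (3/4)
12. 2950.82ms @ 9 + 245.902ms (3/4)
13. 3196.721ms @ 39/4 + 245.902ms (3/4)
14. 3442.623ms @ 21/2 + 245.902ms (3/4)
15. 3688.525ms @ 45/4 + 245.902ms (3/4)

note 13 onset = 39/4b = 3196.721ms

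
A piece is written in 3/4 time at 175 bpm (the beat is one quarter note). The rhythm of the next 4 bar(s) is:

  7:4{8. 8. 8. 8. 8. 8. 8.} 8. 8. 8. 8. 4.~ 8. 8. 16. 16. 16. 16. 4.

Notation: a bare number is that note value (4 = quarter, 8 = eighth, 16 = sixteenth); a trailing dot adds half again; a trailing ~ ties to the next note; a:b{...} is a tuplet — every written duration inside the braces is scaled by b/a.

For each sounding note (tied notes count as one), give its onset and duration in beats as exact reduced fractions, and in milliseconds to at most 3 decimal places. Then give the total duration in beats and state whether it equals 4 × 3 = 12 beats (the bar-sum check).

1) 0.0ms=0b +146.939ms=3/7b
2) 146.939ms=3/7b +146.939ms=3/7b
3) 293.878ms=6/7b +146.939ms=3/7b
4) 440.816ms=9/7b +146.939ms=3/7b
5) 587.755ms=12/7b +146.939ms=3/7b
6) 734.694ms=15/7b +146.939ms=3/7b
7) 881.633ms=18/7b +146.939ms=3/7b
8) 1028.571ms=3b +257.143ms=3/4b
9) 1285.714ms=15/4b +257.143ms=3/4b
10) 1542.857ms=9/2b +257.143ms=3/4b
11) 1800.0ms=21/4b +257.143ms=3/4b
12) 2057.143ms=6b +771.429ms=9/4b
13) 2828.571ms=33/4b +257.143ms=3/4b
14) 3085.714ms=9b +128.571ms=3/8b
15) 3214.286ms=75/8b +128.571ms=3/8b
16) 3342.857ms=39/4b +128.571ms=3/8b
17) 3471.429ms=81/8b +128.571ms=3/8b
18) 3600.0ms=21/2b +514.286ms=3/2b
Σ=12b of 12 (175bpm 3/4) — PASS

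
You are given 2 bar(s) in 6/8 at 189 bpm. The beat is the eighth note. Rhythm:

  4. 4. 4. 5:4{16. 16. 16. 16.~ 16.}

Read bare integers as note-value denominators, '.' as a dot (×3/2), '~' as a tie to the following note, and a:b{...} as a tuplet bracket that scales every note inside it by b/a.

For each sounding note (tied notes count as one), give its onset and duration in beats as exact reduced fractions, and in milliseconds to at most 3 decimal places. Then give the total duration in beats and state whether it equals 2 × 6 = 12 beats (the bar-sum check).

1) 0.0ms=0b +952.381ms=3b
2) 952.381ms=3b +952.381ms=3b
3) 1904.762ms=6b +952.381ms=3b
4) 2857.143ms=9b +190.476ms=3/5b
5) 3047.619ms=48/5b +190.476ms=3/5b
6) 3238.095ms=51/5b +190.476ms=3/5b
7) 3428.571ms=54/5b +380.952ms=6/5b
Σ=12b of 12 (189bpm 6/8) — PASS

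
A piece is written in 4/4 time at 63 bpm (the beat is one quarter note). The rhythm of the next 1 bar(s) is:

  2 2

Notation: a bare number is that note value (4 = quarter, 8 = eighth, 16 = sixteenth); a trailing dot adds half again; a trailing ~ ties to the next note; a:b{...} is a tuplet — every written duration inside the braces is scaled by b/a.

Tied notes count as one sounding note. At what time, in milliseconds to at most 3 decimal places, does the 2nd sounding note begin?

note 2 onset = 2b = 1904.762ms

1. 0.0ms @ 0 + 1904.762ms (2)
2. 1904.762ms @ 2 + 1904.762ms (2)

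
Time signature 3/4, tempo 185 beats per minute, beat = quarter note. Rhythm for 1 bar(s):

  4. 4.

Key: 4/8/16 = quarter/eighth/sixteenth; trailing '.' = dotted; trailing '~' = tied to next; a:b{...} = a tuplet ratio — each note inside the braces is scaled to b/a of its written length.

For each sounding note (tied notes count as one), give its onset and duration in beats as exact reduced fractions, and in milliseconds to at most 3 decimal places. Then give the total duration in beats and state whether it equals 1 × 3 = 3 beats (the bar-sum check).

1) 0.0ms=0b +486.486ms=3/2b
2) 486.486ms=3/2b +486.486ms=3/2b
Σ=3b of 3 (185bpm 3/4) — PASS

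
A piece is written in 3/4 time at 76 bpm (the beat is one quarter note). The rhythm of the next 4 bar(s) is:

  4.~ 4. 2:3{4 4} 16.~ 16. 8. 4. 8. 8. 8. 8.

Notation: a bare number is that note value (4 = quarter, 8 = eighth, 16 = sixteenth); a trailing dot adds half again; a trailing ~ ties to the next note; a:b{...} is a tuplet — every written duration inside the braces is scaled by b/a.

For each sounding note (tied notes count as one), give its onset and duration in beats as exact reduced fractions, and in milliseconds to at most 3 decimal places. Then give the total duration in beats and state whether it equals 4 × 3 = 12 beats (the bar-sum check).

1) 0.0ms=0b +2368.421ms=3b
2) 2368.421ms=3b +1184.211ms=3/2b
3) 3552.632ms=9/2b +1184.211ms=3/2b
4) 4736.842ms=6b +592.105ms=3/4b
5) 5328.947ms=27/4b +592.105ms=3/4b
6) 5921.053ms=15/2b +1184.211ms=3/2b
7) 7105.263ms=9b +592.105ms=3/4b
8) 7697.368ms=39/4b +592.105ms=3/4b
9) 8289.474ms=21/2b +592.105ms=3/4b
10) 8881.579ms=45/4b +592.105ms=3/4b
Σ=12b of 12 (76bpm 3/4) — PASS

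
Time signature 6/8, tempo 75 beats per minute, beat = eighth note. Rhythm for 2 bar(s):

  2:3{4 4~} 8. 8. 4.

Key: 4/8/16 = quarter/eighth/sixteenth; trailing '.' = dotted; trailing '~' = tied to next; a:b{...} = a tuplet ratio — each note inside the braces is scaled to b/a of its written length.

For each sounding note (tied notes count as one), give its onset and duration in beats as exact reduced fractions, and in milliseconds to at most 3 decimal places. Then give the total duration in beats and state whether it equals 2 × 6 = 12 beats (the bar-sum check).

1) 0.0ms=0b +2400.0ms=3b
2) 2400.0ms=3b +3600.0ms=9/2b
3) 6000.0ms=15/2b +1200.0ms=3/2b
4) 7200.0ms=9b +2400.0ms=3b
Σ=12b of 12 (75bpm 6/8) — PASS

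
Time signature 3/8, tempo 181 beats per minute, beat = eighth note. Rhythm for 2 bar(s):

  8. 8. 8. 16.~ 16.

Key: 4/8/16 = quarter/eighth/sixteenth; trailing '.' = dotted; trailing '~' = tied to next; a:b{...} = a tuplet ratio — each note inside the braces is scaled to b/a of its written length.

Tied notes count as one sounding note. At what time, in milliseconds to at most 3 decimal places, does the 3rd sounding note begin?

note 3 onset = 3b = 994.475ms

1. 0.0ms @ 0 + 497.238ms (3/2)
2. 497.238ms @ 3/2 + 497.238ms (3/2)
3. 994.475ms @ 3 + 497.238ms (3/2)
4. 1491.713ms @ 9/2 + 497.238ms (3/2)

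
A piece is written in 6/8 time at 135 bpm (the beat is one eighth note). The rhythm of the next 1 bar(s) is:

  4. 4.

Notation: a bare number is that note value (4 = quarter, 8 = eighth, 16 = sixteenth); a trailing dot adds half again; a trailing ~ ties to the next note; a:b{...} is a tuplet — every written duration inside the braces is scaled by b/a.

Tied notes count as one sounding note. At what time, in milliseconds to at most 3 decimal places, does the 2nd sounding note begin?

note 2 onset = 3b = 1333.333ms

1. 0.0ms @ 0 + 1333.333ms (3)
2. 1333.333ms @ 3 + 1333.333ms (3)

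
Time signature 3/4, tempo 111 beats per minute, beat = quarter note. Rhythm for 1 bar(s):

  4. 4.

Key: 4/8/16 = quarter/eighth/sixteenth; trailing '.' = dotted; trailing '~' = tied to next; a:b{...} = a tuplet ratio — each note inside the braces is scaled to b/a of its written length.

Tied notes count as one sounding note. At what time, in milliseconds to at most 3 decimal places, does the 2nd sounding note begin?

1. 0.0ms @ 0 + 810.811ms (3/2)
2. 810.811ms @ 3/2 + 810.811ms (3/2)

note 2 onset = 3/2b = 810.811ms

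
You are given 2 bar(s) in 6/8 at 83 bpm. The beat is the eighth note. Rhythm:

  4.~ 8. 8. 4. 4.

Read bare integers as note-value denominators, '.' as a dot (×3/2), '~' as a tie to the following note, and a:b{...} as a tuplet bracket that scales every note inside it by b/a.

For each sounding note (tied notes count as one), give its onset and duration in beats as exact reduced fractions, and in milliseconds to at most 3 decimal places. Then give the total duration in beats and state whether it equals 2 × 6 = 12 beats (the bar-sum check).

1) 0.0ms=0b +3253.012ms=9/2b
2) 3253.012ms=9/2b +1084.337ms=3/2b
3) 4337.349ms=6b +2168.675ms=3b
4) 6506.024ms=9b +2168.675ms=3b
Σ=12b of 12 (83bpm 6/8) — PASS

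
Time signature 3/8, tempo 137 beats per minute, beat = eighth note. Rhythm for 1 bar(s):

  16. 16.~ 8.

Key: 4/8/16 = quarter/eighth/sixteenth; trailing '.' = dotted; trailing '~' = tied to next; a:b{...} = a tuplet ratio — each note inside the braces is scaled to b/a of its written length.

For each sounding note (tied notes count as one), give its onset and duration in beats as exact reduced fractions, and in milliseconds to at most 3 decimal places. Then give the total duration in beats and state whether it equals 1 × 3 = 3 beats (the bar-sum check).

1) 0.0ms=0b +328.467ms=3/4b
2) 328.467ms=3/4b +985.401ms=9/4b
Σ=3b of 3 (137bpm 3/8) — PASS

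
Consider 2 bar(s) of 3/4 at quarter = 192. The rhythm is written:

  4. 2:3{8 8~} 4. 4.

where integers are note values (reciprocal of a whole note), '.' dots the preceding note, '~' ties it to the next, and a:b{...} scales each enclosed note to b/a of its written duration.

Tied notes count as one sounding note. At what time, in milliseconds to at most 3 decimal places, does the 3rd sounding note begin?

1. 0.0ms @ 0 + 468.75ms (3/2)
2. 468.75ms @ 3/2 + 234.375ms (3/4)
3. 703.125ms @ 9/4 + 703.125ms (9/4)
4. 1406.25ms @ 9/2 + 468.75ms (3/2)

note 3 onset = 9/4b = 703.125ms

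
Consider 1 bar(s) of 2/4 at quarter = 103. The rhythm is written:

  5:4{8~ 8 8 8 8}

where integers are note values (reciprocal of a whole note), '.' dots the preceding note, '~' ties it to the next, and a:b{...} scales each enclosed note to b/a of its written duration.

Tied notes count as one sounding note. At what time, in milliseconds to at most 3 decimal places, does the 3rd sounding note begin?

note 3 onset = 6/5b = 699.029ms

1. 0.0ms @ 0 + 466.019ms (4/5)
2. 466.019ms @ 4/5 + 233.01ms (2/5)
3. 699.029ms @ 6/5 + 233.01ms (2/5)
4. 932.039ms @ 8/5 + 233.01ms (2/5)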